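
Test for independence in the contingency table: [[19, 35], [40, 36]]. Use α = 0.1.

χ² = 3.877. df = 1, critical = 2.706. Reject H₀. Variables are dependent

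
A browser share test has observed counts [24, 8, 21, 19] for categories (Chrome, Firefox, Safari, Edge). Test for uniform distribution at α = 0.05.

Expected = 18 each. χ² = Σ(O-E)²/E = 8.111. df = 3, critical value = 7.815. Reject H₀.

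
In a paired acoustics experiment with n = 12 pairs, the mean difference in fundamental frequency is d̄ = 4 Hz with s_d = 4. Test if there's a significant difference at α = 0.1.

t = d̄/(s_d/√n) = 4/(4/√12) = 3.464. df = 11, critical t = ±1.796. Reject H₀.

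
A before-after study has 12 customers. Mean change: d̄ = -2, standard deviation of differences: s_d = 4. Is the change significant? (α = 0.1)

t = d̄/(s_d/√n) = -2/(4/√12) = -1.732. df = 11, critical t = ±1.796. Fail to reject H₀.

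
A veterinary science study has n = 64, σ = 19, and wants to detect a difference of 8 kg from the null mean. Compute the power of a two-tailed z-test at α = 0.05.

SE = σ/√n = 19/√64 = 2.375. Non-centrality λ = d/SE = 8/2.375 = 3.368. Power ≈ Φ(λ - z_{α/2}) = Φ(3.368 - 1.96) = Φ(1.408) = 0.92.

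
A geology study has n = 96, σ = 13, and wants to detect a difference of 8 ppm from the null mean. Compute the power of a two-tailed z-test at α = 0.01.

SE = σ/√n = 13/√96 = 1.327. Non-centrality λ = d/SE = 8/1.327 = 6.03. Power ≈ Φ(λ - z_{α/2}) = Φ(6.03 - 2.576) = Φ(3.454) = 1.0.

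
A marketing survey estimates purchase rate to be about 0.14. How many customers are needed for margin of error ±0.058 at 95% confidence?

n = z²p(1-p)/E² = 1.96²×0.14×0.86/0.058² = 137.5 → n = 138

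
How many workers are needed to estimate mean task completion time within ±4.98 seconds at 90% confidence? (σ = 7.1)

n = (z*σ/E)² = (1.645×7.1/4.98)² = 5.5 → n = 6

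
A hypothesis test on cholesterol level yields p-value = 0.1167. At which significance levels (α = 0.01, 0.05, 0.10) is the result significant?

p = 0.1167. Not significant at any of the given levels.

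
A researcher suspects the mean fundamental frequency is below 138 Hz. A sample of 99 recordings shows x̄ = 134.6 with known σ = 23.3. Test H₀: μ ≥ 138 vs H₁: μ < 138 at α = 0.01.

z = -1.452. Critical value: -2.33. Fail to reject H₀.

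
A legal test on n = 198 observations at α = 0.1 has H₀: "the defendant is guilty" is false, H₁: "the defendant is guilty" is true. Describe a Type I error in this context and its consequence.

Type I error: rejecting H₀ when it is true — concluding that the defendant is guilty when in fact it is not. Consequence: convicting an innocent person.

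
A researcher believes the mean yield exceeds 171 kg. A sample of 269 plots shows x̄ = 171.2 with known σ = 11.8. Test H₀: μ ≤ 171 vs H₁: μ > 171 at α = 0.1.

z = 0.278. Critical value: 1.28. Fail to reject H₀.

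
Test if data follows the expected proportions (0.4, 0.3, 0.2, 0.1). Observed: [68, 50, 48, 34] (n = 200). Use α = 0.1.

Expected: [80.0, 60.0, 40.0, 20.0]. χ² = 14.867. df = 3, critical = 6.251. Reject H₀.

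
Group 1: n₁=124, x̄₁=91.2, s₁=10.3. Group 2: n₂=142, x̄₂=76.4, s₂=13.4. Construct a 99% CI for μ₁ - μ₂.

Difference = 14.8. SE = √(10.3²/124 + 13.4²/142) = 1.456. CI = (11.05, 18.55)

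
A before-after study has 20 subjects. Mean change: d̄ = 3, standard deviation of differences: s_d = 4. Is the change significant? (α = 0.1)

t = d̄/(s_d/√n) = 3/(4/√20) = 3.354. df = 19, critical t = ±1.729. Reject H₀.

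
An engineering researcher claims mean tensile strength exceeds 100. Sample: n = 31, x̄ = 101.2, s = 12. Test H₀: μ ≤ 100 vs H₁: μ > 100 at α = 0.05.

t = (101.2 - 100)/(12/√31) = 0.557, df = 30. Critical t = 1.697. Fail to reject H₀.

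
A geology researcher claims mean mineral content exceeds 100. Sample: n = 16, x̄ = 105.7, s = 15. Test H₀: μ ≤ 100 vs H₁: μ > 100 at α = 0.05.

t = (105.7 - 100)/(15/√16) = 1.52, df = 15. Critical t = 1.753. Fail to reject H₀.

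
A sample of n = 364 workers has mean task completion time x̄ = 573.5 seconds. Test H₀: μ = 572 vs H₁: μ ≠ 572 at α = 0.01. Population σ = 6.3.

z = (x̄ - μ₀)/(σ/√n) = (573.5 - 572)/(6.3/√364) = 4.543. Critical value: ±2.576. Since |4.543| > 2.576, Reject H₀.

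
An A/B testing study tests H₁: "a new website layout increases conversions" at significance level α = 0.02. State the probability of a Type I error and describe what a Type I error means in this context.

P(Type I error) = α = 0.02. A Type I error is rejecting H₀ when H₀ is actually true (false positive) — here, concluding that a new website layout increases conversions when in fact this is not the case. Consequence: rolling out a layout that doesn't actually help — wasted engineering effort.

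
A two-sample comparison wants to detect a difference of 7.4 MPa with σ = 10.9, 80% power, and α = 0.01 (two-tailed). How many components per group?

n per group = 2(z_α/2 + z_β)²σ²/d² = 2×(2.576 + 0.84)²×10.9²/7.4² = 50.6 → n = 51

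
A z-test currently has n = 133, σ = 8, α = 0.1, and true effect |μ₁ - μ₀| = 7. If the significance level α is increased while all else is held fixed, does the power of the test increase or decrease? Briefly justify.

Power increases: a larger α lowers the critical value, so more of the H₁ sampling distribution falls in the rejection region.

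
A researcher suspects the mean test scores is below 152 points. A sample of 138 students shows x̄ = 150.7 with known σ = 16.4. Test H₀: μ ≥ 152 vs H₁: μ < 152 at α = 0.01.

z = -0.931. Critical value: -2.33. Fail to reject H₀.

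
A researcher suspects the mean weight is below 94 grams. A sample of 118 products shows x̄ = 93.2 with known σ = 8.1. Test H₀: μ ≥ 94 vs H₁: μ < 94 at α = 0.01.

z = -1.073. Critical value: -2.33. Fail to reject H₀.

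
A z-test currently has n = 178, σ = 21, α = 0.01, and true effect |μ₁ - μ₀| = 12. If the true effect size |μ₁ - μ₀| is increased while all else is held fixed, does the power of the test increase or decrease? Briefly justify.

Power increases: a larger true effect increases the non-centrality λ = |μ₁ - μ₀|/(σ/√n).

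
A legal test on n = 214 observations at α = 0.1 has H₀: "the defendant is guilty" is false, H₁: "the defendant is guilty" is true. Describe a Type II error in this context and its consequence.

Type II error: failing to reject H₀ when it is false — concluding that the defendant is guilty is not supported when in fact it is. Consequence: acquitting a guilty person.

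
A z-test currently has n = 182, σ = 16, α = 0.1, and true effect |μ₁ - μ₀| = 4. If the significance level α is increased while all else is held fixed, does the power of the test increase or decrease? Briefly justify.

Power increases: a larger α lowers the critical value, so more of the H₁ sampling distribution falls in the rejection region.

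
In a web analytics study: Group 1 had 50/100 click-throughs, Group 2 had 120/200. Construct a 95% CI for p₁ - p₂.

p̂₁ = 0.5, p̂₂ = 0.6. Difference = -0.1. CI = (-0.219, 0.019)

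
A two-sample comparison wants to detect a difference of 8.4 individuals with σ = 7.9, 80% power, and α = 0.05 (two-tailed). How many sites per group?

n per group = 2(z_α/2 + z_β)²σ²/d² = 2×(1.96 + 0.84)²×7.9²/8.4² = 13.9 → n = 14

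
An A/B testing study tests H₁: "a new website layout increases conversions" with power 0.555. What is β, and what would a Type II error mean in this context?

β = 1 - power = 1 - 0.555 = 0.445. A Type II error is failing to reject H₀ when H₀ is false (false negative) — here, failing to conclude that a new website layout increases conversions when in fact it is true. Consequence: discarding a layout that would have improved conversions — lost revenue.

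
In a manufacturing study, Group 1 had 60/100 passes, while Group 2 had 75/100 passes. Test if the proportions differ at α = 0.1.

p̂₁ = 0.6, p̂₂ = 0.75, pooled p̂ = 0.675. z = -2.265. Critical: ±1.645. Reject H₀.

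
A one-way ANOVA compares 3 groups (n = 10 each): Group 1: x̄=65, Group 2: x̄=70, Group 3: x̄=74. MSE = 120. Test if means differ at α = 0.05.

Grand mean = 69.67. SS_between = 406.67, MS_between = 203.33. F = 1.694, F_crit ≈ 3.354. Fail to reject H₀.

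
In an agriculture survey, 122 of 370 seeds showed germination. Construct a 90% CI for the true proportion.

p̂ = 0.33. CI = p̂ ± z*√(p̂(1-p̂)/n) = (0.29, 0.37)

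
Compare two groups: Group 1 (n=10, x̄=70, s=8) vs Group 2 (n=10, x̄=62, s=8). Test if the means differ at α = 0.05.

Pooled sp = 8.0. t = 2.236, df = 18. Critical t = ±2.101. Reject H₀.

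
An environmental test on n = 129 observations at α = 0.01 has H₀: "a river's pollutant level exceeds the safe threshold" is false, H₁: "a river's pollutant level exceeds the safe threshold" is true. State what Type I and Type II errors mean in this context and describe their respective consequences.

Type I (false positive): concluding that a river's pollutant level exceeds the safe threshold when it is not — shutting down a compliant factory unnecessarily. Type II (false negative): failing to conclude that a river's pollutant level exceeds the safe threshold when it is — allowing unsafe pollution to continue. Which is costlier depends on domain priorities and is a judgement call rather than a statistical fact.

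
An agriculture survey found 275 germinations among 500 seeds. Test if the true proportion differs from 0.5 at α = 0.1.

p̂ = 0.55, p₀ = 0.5. z = (p̂ - p₀)/√(p₀(1-p₀)/n) = 2.236. Critical: ±1.645. Reject H₀.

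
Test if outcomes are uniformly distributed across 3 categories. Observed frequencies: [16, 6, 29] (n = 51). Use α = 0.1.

Expected = 17 each. χ² = Σ(O-E)²/E = 15.647. df = 2, critical value = 4.605. Reject H₀.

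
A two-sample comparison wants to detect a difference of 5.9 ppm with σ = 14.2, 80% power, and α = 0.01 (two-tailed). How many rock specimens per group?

n per group = 2(z_α/2 + z_β)²σ²/d² = 2×(2.576 + 0.84)²×14.2²/5.9² = 135.2 → n = 136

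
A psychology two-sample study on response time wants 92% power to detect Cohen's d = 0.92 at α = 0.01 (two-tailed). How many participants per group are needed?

z_{α/2} = 2.576, z_β = Φ⁻¹(0.92) = 1.405. For large effect (d = 0.92): n per group = 2(z_{α/2} + z_β)²/d² = 2(2.576 + 1.405)²/0.92² = 37.4 → 38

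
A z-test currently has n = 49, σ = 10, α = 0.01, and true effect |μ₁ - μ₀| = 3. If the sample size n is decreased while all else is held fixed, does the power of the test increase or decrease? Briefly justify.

Power decreases: a smaller n inflates the standard error σ/√n, pulling the sampling distribution under H₁ back toward the critical value.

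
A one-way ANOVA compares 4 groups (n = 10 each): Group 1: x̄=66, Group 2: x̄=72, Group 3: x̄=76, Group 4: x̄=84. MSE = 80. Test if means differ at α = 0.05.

Grand mean = 74.5. SS_between = 1710.0, MS_between = 570.0. F = 7.125, F_crit ≈ 2.866. Reject H₀.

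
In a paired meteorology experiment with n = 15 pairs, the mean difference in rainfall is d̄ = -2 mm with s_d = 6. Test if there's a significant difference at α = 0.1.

t = d̄/(s_d/√n) = -2/(6/√15) = -1.291. df = 14, critical t = ±1.761. Fail to reject H₀.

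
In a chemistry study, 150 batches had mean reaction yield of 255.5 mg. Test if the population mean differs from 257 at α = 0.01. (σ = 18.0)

z = (x̄ - μ₀)/(σ/√n) = (255.5 - 257)/(18.0/√150) = -1.021. Critical value: ±2.576. Since |-1.021| ≤ 2.576, Fail to reject H₀.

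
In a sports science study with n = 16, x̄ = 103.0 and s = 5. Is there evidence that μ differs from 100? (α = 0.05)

t = (x̄ - μ₀)/(s/√n) = (103.0 - 100)/(5/√16) = 2.4. df = 15, critical t = ±2.131. Reject H₀.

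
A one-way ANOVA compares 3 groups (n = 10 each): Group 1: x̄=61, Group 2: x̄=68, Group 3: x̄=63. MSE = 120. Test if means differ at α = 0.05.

Grand mean = 64.0. SS_between = 260.0, MS_between = 130.0. F = 1.083, F_crit ≈ 3.354. Fail to reject H₀.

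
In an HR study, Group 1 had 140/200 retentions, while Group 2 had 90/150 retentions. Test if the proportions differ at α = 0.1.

p̂₁ = 0.7, p̂₂ = 0.6, pooled p̂ = 0.657. z = 1.95. Critical: ±1.645. Reject H₀.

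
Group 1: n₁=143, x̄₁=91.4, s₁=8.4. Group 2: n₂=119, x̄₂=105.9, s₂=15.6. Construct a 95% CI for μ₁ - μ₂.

Difference = -14.5. SE = √(8.4²/143 + 15.6²/119) = 1.593. CI = (-17.62, -11.38)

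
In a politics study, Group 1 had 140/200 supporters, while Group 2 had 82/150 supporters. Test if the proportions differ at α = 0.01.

p̂₁ = 0.7, p̂₂ = 0.547, pooled p̂ = 0.634. z = 2.947. Critical: ±2.576. Reject H₀.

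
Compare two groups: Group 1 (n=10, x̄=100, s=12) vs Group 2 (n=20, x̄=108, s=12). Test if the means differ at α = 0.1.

Pooled sp = 12.0. t = -1.721, df = 28. Critical t = ±1.701. Reject H₀.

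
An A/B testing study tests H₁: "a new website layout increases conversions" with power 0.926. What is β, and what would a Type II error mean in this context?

β = 1 - power = 1 - 0.926 = 0.074. A Type II error is failing to reject H₀ when H₀ is false (false negative) — here, failing to conclude that a new website layout increases conversions when in fact it is true. Consequence: discarding a layout that would have improved conversions — lost revenue.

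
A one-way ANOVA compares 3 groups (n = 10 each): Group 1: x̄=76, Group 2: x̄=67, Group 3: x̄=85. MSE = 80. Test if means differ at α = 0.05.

Grand mean = 76.0. SS_between = 1620.0, MS_between = 810.0. F = 10.125, F_crit ≈ 3.354. Reject H₀.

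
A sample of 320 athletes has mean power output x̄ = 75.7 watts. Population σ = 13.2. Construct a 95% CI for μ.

CI = x̄ ± z*(σ/√n) = 75.7 ± 1.96(13.2/√320) = 75.7 ± 1.45 = (74.25, 77.15)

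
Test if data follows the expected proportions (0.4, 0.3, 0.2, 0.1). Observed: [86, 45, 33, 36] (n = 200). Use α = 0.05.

Expected: [80.0, 60.0, 40.0, 20.0]. χ² = 18.225. df = 3, critical = 7.815. Reject H₀.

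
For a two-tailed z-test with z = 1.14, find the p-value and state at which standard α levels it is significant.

p = 2·P(Z > |1.14|) = 2·(1 - Φ(1.14)) ≈ 0.2543. Not significant at any standard level.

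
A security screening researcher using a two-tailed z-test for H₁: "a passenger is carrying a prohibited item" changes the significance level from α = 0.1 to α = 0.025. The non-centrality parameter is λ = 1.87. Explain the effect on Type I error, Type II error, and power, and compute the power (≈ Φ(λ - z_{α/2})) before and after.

Decreasing α from 0.1 to 0.025:
• Type I error rate decreases (α is the Type I rate by definition).
• Critical value moves from z_{α/2} = 1.645 to 2.241, so power = Φ(λ - z_{α/2}) goes from Φ(1.87 - 1.645) = 0.589 to Φ(1.87 - 2.241) = 0.355.
• Type II error rate β = 1 - power therefore increases (0.411 → 0.645).
Appropriate when false positives are costly — here, detaining an innocent passenger — delay and inconvenience.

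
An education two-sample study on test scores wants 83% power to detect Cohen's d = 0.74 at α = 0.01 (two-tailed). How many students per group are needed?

z_{α/2} = 2.576, z_β = Φ⁻¹(0.83) = 0.954. For medium effect (d = 0.74): n per group = 2(z_{α/2} + z_β)²/d² = 2(2.576 + 0.954)²/0.74² = 45.5 → 46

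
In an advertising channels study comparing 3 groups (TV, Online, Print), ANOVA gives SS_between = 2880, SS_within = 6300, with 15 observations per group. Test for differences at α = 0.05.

df_between = 2, df_within = 42. F = MS_between/MS_within = 1440.0/150.0 = 9.6. F_crit ≈ 3.22. Reject H₀. At least one mean differs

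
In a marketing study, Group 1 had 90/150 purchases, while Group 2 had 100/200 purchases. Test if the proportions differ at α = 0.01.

p̂₁ = 0.6, p̂₂ = 0.5, pooled p̂ = 0.543. z = 1.858. Critical: ±2.576. Fail to reject H₀.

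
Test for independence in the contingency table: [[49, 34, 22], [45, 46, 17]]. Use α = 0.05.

χ² = 2.569. df = 2, critical = 5.991. Fail to reject H₀. No evidence of dependence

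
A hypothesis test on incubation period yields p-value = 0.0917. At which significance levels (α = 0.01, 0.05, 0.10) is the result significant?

p = 0.0917. Significant at: α = 0.1.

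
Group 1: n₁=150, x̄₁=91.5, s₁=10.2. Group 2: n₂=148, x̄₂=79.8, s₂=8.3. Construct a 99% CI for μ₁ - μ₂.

Difference = 11.7. SE = √(10.2²/150 + 8.3²/148) = 1.077. CI = (8.93, 14.47)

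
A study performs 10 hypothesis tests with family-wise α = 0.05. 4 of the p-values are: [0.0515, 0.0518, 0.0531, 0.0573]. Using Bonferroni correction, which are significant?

Bonferroni α = 0.05/10 = 0.005. None of the given p-values are significant.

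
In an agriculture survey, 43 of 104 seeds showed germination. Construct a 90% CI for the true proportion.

p̂ = 0.413. CI = p̂ ± z*√(p̂(1-p̂)/n) = (0.334, 0.493)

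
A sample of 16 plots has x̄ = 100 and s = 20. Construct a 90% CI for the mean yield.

CI = x̄ ± t*(s/√n) = 100 ± 1.753(20/√16) = (91.23, 108.77)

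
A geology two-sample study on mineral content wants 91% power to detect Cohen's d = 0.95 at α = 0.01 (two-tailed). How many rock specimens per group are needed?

z_{α/2} = 2.576, z_β = Φ⁻¹(0.91) = 1.341. For large effect (d = 0.95): n per group = 2(z_{α/2} + z_β)²/d² = 2(2.576 + 1.341)²/0.95² = 34.001 → 35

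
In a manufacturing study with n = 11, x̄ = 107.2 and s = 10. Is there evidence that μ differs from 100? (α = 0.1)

t = (x̄ - μ₀)/(s/√n) = (107.2 - 100)/(10/√11) = 2.388. df = 10, critical t = ±1.812. Reject H₀.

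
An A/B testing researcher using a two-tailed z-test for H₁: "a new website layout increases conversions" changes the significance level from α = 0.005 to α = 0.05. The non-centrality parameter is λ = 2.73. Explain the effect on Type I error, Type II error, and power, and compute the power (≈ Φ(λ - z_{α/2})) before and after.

Increasing α from 0.005 to 0.05:
• Type I error rate increases (α is the Type I rate by definition).
• Critical value moves from z_{α/2} = 2.807 to 1.96, so power = Φ(λ - z_{α/2}) goes from Φ(2.73 - 2.807) = 0.469 to Φ(2.73 - 1.96) = 0.779.
• Type II error rate β = 1 - power therefore decreases (0.531 → 0.221).
Appropriate when false negatives are costly — here, discarding a layout that would have improved conversions — lost revenue.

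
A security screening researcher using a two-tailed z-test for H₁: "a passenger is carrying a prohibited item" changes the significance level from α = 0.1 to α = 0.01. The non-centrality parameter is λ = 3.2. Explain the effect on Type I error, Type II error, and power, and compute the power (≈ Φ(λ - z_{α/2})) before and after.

Decreasing α from 0.1 to 0.01:
• Type I error rate decreases (α is the Type I rate by definition).
• Critical value moves from z_{α/2} = 1.645 to 2.576, so power = Φ(λ - z_{α/2}) goes from Φ(3.2 - 1.645) = 0.94 to Φ(3.2 - 2.576) = 0.734.
• Type II error rate β = 1 - power therefore increases (0.06 → 0.266).
Appropriate when false positives are costly — here, detaining an innocent passenger — delay and inconvenience.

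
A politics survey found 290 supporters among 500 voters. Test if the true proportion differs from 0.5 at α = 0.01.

p̂ = 0.58, p₀ = 0.5. z = (p̂ - p₀)/√(p₀(1-p₀)/n) = 3.578. Critical: ±2.576. Reject H₀.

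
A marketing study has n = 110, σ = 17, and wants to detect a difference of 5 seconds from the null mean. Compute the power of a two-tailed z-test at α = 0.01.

SE = σ/√n = 17/√110 = 1.621. Non-centrality λ = d/SE = 5/1.621 = 3.085. Power ≈ Φ(λ - z_{α/2}) = Φ(3.085 - 2.576) = Φ(0.509) = 0.695.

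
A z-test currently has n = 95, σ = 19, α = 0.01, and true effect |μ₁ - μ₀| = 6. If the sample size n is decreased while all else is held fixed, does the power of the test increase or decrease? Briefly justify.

Power decreases: a smaller n inflates the standard error σ/√n, pulling the sampling distribution under H₁ back toward the critical value.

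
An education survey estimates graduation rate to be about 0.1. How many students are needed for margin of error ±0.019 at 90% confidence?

n = z²p(1-p)/E² = 1.645²×0.1×0.9/0.019² = 674.6 → n = 675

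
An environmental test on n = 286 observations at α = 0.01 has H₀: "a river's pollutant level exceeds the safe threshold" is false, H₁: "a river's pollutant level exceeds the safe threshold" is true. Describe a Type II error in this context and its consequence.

Type II error: failing to reject H₀ when it is false — concluding that a river's pollutant level exceeds the safe threshold is not supported when in fact it is. Consequence: allowing unsafe pollution to continue.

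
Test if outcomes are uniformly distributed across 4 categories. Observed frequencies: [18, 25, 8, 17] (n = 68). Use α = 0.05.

Expected = 17 each. χ² = Σ(O-E)²/E = 8.588. df = 3, critical value = 7.815. Reject H₀.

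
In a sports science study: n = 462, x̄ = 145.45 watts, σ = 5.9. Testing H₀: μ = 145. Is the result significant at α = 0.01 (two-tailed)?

z = (145.45 - 145)/(5.9/√462) = 1.639. Since |z| ≤ 2.576, not significant at α = 0.01.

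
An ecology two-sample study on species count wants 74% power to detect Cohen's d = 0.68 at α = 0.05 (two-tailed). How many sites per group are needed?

z_{α/2} = 1.96, z_β = Φ⁻¹(0.74) = 0.643. For medium effect (d = 0.68): n per group = 2(z_{α/2} + z_β)²/d² = 2(1.96 + 0.643)²/0.68² = 29.3 → 30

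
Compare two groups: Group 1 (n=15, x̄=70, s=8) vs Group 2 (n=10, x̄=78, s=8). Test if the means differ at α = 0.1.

Pooled sp = 8.0. t = -2.449, df = 23. Critical t = ±1.714. Reject H₀.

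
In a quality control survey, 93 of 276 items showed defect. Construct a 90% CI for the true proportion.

p̂ = 0.337. CI = p̂ ± z*√(p̂(1-p̂)/n) = (0.29, 0.384)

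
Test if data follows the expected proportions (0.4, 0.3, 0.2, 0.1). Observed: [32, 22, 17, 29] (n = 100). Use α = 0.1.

Expected: [40.0, 30.0, 20.0, 10.0]. χ² = 40.283. df = 3, critical = 6.251. Reject H₀.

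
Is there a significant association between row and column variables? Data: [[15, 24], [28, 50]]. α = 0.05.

χ² = 0.074. df = 1, critical = 3.841. Fail to reject H₀. No evidence of dependence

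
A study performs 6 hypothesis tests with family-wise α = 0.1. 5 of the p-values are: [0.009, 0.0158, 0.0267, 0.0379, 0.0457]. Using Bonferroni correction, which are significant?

Bonferroni α = 0.1/6 = 0.01667. Significant p-values: [0.009, 0.0158]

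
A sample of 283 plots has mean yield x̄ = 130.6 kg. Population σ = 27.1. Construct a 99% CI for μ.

CI = x̄ ± z*(σ/√n) = 130.6 ± 2.576(27.1/√283) = 130.6 ± 4.15 = (126.45, 134.75)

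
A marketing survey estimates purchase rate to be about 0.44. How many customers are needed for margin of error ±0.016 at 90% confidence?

n = z²p(1-p)/E² = 1.645²×0.44×0.56/0.016² = 2604.5 → n = 2605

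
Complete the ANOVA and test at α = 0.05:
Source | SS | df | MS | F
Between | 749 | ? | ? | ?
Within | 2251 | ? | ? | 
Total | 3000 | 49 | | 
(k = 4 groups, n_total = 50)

df_between = 3, df_within = 46. MS_between = 249.67, MS_within = 48.93. F = 5.102, F_crit ≈ 2.807. Reject H₀.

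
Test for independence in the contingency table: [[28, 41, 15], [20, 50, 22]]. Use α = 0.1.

χ² = 3.191. df = 2, critical = 4.605. Fail to reject H₀. No evidence of dependence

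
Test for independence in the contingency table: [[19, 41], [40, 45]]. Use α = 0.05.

χ² = 3.453. df = 1, critical = 3.841. Fail to reject H₀. No evidence of dependence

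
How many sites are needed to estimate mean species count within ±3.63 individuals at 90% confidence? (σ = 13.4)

n = (z*σ/E)² = (1.645×13.4/3.63)² = 36.9 → n = 37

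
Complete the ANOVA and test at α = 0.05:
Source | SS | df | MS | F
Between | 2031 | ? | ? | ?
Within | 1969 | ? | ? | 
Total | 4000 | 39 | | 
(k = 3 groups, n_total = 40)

df_between = 2, df_within = 37. MS_between = 1015.5, MS_within = 53.22. F = 19.083, F_crit ≈ 3.252. Reject H₀.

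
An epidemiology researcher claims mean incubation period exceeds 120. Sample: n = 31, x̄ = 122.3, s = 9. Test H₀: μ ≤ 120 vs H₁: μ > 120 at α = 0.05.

t = (122.3 - 120)/(9/√31) = 1.423, df = 30. Critical t = 1.697. Fail to reject H₀.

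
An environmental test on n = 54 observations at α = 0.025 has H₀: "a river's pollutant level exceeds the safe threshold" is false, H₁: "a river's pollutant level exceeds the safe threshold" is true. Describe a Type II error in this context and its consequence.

Type II error: failing to reject H₀ when it is false — concluding that a river's pollutant level exceeds the safe threshold is not supported when in fact it is. Consequence: allowing unsafe pollution to continue.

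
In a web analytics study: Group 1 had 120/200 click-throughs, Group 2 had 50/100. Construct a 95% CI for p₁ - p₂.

p̂₁ = 0.6, p̂₂ = 0.5. Difference = 0.1. CI = (-0.019, 0.219)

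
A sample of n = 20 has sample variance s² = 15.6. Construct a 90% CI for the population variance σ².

df = 19. χ²_{0.05} = 30.144, χ²_{0.95} = 10.117. CI for σ² = ((n-1)s²/χ²_{α/2}, (n-1)s²/χ²_{1-α/2}) = (19·15.6/30.144, 19·15.6/10.117) = (9.83, 29.3)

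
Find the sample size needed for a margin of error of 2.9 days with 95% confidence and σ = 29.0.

n = (z*σ/E)² = (1.96×29.0/2.9)² = 384.2 → n = 385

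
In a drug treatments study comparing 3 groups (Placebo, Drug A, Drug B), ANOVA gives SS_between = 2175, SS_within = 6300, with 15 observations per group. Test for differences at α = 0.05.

df_between = 2, df_within = 42. F = MS_between/MS_within = 1087.5/150.0 = 7.25. F_crit ≈ 3.22. Reject H₀. At least one mean differs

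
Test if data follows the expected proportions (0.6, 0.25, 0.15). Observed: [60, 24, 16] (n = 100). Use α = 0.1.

Expected: [60.0, 25.0, 15.0]. χ² = 0.107. df = 2, critical = 4.605. Fail to reject H₀.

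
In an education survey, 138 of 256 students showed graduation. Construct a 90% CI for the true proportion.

p̂ = 0.539. CI = p̂ ± z*√(p̂(1-p̂)/n) = (0.488, 0.59)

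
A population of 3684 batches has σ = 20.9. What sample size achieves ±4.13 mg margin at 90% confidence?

Without FPC: n₀ = (1.645×20.9/4.13)² = 69.299. With FPC: n = n₀N/(n₀+N-1) = 68.04 → n = 69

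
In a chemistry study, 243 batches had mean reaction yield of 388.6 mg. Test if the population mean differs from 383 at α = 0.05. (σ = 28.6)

z = (x̄ - μ₀)/(σ/√n) = (388.6 - 383)/(28.6/√243) = 3.052. Critical value: ±1.96. Since |3.052| > 1.96, Reject H₀.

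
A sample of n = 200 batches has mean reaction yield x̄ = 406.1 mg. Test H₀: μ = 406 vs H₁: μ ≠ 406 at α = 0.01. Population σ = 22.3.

z = (x̄ - μ₀)/(σ/√n) = (406.1 - 406)/(22.3/√200) = 0.063. Critical value: ±2.576. Since |0.063| ≤ 2.576, Fail to reject H₀.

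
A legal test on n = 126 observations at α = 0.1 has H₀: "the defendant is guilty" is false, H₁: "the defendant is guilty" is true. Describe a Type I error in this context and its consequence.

Type I error: rejecting H₀ when it is true — concluding that the defendant is guilty when in fact it is not. Consequence: convicting an innocent person.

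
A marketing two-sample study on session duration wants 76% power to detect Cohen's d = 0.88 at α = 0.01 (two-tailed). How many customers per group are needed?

z_{α/2} = 2.576, z_β = Φ⁻¹(0.76) = 0.706. For large effect (d = 0.88): n per group = 2(z_{α/2} + z_β)²/d² = 2(2.576 + 0.706)²/0.88² = 27.8 → 28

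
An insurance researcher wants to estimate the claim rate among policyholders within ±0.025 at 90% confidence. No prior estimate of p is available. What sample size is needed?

Conservative approach: use p = 0.5 (maximizes p(1-p) = 0.25). n = z²(0.25)/E² = 1.645²×0.25/0.025² = 1082.4 → n = 1083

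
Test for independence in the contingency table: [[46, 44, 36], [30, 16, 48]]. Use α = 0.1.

χ² = 13.787. df = 2, critical = 4.605. Reject H₀. Variables are dependent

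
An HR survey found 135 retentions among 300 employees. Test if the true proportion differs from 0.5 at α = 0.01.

p̂ = 0.45, p₀ = 0.5. z = (p̂ - p₀)/√(p₀(1-p₀)/n) = -1.732. Critical: ±2.576. Fail to reject H₀.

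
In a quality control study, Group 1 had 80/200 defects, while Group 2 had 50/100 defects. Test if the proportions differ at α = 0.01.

p̂₁ = 0.4, p̂₂ = 0.5, pooled p̂ = 0.433. z = -1.648. Critical: ±2.576. Fail to reject H₀.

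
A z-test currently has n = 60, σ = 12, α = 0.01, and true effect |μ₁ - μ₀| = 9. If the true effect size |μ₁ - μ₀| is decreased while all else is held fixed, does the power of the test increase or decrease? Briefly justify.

Power decreases: a smaller true effect decreases the non-centrality λ = |μ₁ - μ₀|/(σ/√n).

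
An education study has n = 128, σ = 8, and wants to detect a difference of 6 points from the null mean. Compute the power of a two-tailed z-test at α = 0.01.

SE = σ/√n = 8/√128 = 0.707. Non-centrality λ = d/SE = 6/0.707 = 8.485. Power ≈ Φ(λ - z_{α/2}) = Φ(8.485 - 2.576) = Φ(5.909) = 1.0.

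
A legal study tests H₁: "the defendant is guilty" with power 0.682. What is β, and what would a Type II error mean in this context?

β = 1 - power = 1 - 0.682 = 0.318. A Type II error is failing to reject H₀ when H₀ is false (false negative) — here, failing to conclude that the defendant is guilty when in fact it is true. Consequence: acquitting a guilty person.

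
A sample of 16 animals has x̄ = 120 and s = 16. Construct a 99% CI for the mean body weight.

CI = x̄ ± t*(s/√n) = 120 ± 2.947(16/√16) = (108.21, 131.79)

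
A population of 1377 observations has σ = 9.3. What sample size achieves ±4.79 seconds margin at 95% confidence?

Without FPC: n₀ = (1.96×9.3/4.79)² = 14.481. With FPC: n = n₀N/(n₀+N-1) = 14.3 → n = 15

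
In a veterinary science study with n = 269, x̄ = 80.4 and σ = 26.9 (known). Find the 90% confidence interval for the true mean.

CI = x̄ ± z*(σ/√n) = 80.4 ± 1.645(26.9/√269) = 80.4 ± 2.7 = (77.7, 83.1)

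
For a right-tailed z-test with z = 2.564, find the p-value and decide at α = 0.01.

p = P(Z > 2.564) = 1 - Φ(2.564) ≈ 0.0052. Since p < 0.01, reject H₀ (significant) at α = 0.01.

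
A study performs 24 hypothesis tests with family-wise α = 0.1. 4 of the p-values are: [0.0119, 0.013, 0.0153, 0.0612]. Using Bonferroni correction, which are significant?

Bonferroni α = 0.1/24 = 0.00417. None of the given p-values are significant.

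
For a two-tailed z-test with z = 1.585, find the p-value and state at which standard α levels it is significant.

p = 2·P(Z > |1.585|) = 2·(1 - Φ(1.585)) ≈ 0.113. Not significant at any standard level.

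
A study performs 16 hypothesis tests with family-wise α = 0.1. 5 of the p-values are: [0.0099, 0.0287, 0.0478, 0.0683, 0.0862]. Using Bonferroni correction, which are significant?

Bonferroni α = 0.1/16 = 0.00625. None of the given p-values are significant.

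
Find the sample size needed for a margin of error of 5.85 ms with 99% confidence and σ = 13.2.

n = (z*σ/E)² = (2.576×13.2/5.85)² = 33.8 → n = 34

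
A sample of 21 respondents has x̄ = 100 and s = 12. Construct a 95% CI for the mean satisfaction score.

CI = x̄ ± t*(s/√n) = 100 ± 2.086(12/√21) = (94.54, 105.46)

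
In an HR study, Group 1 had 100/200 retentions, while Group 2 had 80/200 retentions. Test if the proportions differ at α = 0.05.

p̂₁ = 0.5, p̂₂ = 0.4, pooled p̂ = 0.45. z = 2.01. Critical: ±1.96. Reject H₀.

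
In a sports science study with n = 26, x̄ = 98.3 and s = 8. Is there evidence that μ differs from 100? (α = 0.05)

t = (x̄ - μ₀)/(s/√n) = (98.3 - 100)/(8/√26) = -1.084. df = 25, critical t = ±2.06. Fail to reject H₀.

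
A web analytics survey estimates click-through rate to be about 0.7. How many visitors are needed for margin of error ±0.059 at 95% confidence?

n = z²p(1-p)/E² = 1.96²×0.7×0.3/0.059² = 231.8 → n = 232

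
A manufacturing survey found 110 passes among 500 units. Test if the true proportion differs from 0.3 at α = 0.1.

p̂ = 0.22, p₀ = 0.3. z = (p̂ - p₀)/√(p₀(1-p₀)/n) = -3.904. Critical: ±1.645. Reject H₀.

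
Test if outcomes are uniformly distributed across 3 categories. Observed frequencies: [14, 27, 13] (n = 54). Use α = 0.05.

Expected = 18 each. χ² = Σ(O-E)²/E = 6.778. df = 2, critical value = 5.991. Reject H₀.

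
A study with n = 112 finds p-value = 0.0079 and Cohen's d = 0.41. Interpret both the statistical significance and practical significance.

Statistically significant (p = 0.0079 < 0.05). Cohen's d = 0.41 indicates a small effect size. Both statistical and practical significance should be considered.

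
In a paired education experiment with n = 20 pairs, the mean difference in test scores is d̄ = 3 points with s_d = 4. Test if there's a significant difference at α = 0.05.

t = d̄/(s_d/√n) = 3/(4/√20) = 3.354. df = 19, critical t = ±2.093. Reject H₀.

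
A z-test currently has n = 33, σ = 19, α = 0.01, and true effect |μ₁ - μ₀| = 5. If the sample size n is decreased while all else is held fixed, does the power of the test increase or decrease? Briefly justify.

Power decreases: a smaller n inflates the standard error σ/√n, pulling the sampling distribution under H₁ back toward the critical value.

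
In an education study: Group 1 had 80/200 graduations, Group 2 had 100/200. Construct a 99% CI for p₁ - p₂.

p̂₁ = 0.4, p̂₂ = 0.5. Difference = -0.1. CI = (-0.228, 0.028)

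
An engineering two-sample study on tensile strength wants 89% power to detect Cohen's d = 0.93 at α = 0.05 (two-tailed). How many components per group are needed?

z_{α/2} = 1.96, z_β = Φ⁻¹(0.89) = 1.227. For large effect (d = 0.93): n per group = 2(z_{α/2} + z_β)²/d² = 2(1.96 + 1.227)²/0.93² = 23.5 → 24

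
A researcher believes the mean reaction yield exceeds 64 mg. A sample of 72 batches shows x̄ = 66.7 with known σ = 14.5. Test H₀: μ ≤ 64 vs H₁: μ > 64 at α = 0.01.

z = 1.58. Critical value: 2.33. Fail to reject H₀.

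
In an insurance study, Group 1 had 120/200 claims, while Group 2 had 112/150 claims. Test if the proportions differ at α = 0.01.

p̂₁ = 0.6, p̂₂ = 0.747, pooled p̂ = 0.663. z = -2.872. Critical: ±2.576. Reject H₀.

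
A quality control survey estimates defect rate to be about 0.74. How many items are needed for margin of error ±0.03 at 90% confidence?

n = z²p(1-p)/E² = 1.645²×0.74×0.26/0.03² = 578.5 → n = 579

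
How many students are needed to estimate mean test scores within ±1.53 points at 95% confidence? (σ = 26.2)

n = (z*σ/E)² = (1.96×26.2/1.53)² = 1126.5 → n = 1127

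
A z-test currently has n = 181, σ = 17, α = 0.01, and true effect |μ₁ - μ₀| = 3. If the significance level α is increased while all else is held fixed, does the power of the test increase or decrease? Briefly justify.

Power increases: a larger α lowers the critical value, so more of the H₁ sampling distribution falls in the rejection region.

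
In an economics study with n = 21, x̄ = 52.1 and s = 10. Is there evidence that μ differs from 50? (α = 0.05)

t = (x̄ - μ₀)/(s/√n) = (52.1 - 50)/(10/√21) = 0.962. df = 20, critical t = ±2.086. Fail to reject H₀.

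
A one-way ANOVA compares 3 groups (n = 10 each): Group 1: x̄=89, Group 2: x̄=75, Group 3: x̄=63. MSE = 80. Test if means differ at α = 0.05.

Grand mean = 75.67. SS_between = 3386.67, MS_between = 1693.33. F = 21.167, F_crit ≈ 3.354. Reject H₀.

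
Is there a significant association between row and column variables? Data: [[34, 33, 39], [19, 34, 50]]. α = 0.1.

χ² = 5.578. df = 2, critical = 4.605. Reject H₀. Variables are dependent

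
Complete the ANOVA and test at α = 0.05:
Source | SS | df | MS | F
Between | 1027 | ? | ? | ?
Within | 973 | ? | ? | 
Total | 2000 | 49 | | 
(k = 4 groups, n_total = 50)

df_between = 3, df_within = 46. MS_between = 342.33, MS_within = 21.15. F = 16.184, F_crit ≈ 2.807. Reject H₀.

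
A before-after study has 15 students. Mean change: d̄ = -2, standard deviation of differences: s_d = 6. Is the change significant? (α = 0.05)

t = d̄/(s_d/√n) = -2/(6/√15) = -1.291. df = 14, critical t = ±2.145. Fail to reject H₀.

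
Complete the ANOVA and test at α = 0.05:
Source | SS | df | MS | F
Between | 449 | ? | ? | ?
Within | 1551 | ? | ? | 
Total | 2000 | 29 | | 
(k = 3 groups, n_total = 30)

df_between = 2, df_within = 27. MS_between = 224.5, MS_within = 57.44. F = 3.908, F_crit ≈ 3.354. Reject H₀.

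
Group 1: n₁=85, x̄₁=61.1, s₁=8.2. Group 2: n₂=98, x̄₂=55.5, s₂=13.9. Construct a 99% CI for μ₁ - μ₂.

Difference = 5.6. SE = √(8.2²/85 + 13.9²/98) = 1.662. CI = (1.32, 9.88)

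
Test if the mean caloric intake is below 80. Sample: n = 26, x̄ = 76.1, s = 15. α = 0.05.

t = (76.1 - 80)/(15/√26) = -1.326, df = 25. Critical t = -1.708. Fail to reject H₀.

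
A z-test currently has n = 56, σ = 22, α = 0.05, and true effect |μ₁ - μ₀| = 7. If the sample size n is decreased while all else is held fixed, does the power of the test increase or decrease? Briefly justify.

Power decreases: a smaller n inflates the standard error σ/√n, pulling the sampling distribution under H₁ back toward the critical value.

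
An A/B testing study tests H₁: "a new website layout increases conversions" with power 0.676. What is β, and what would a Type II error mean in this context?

β = 1 - power = 1 - 0.676 = 0.324. A Type II error is failing to reject H₀ when H₀ is false (false negative) — here, failing to conclude that a new website layout increases conversions when in fact it is true. Consequence: discarding a layout that would have improved conversions — lost revenue.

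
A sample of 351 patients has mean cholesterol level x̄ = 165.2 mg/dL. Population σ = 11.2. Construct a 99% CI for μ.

CI = x̄ ± z*(σ/√n) = 165.2 ± 2.576(11.2/√351) = 165.2 ± 1.54 = (163.66, 166.74)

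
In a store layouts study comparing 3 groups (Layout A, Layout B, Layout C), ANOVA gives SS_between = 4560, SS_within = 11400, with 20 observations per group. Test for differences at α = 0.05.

df_between = 2, df_within = 57. F = MS_between/MS_within = 2280.0/200.0 = 11.4. F_crit ≈ 3.159. Reject H₀. At least one mean differs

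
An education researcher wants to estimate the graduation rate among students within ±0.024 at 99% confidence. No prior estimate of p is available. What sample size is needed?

Conservative approach: use p = 0.5 (maximizes p(1-p) = 0.25). n = z²(0.25)/E² = 2.576²×0.25/0.024² = 2880.1 → n = 2881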